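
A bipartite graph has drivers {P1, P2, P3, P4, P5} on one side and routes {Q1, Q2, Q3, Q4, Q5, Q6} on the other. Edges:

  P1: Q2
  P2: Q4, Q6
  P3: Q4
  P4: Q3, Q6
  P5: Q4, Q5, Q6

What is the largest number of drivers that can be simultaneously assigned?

5

Unit-capacity flow: source→left, listed edges, right→sink; max matching = max flow.
Augmenting path P1→Q2 (+1); matched 1.
Augmenting path P2→Q4 (+1); matched 2.
Augmenting path P4→Q3 (+1); matched 3.
Augmenting path P5→Q5 (+1); matched 4.
Augmenting path P3→Q4→P2→Q6 (+1); matched 5.
No augmenting path remains; maximum matching = 5.
König certificate: {P1, P2, P3, P4, P5} is a vertex cover of size 5 (every listed pair touches it), so no matching can be larger.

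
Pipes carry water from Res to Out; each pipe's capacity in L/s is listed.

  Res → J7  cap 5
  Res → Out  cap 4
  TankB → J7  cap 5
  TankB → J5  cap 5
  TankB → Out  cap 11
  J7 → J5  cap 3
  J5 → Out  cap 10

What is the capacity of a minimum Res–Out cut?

Augment Res→Out: bottleneck 4, flow now 4.
Augment Res→J7→J5→Out: bottleneck 3, flow now 7.
No augmenting path remains; maximum flow = 7.
By max-flow min-cut, the minimum cut capacity equals the max flow.
In the residual graph, reachable from Res: {Res, J7}.
Min-cut edges: Res→Out (4), J7→J5 (3); capacity 4 + 3 = 7.

7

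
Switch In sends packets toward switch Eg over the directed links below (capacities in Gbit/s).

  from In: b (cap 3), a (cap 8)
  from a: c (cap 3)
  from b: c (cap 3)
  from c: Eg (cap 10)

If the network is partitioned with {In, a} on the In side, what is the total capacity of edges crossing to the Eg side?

6

Edges leaving {In, a}: In→b (3), a→c (3).
Cut capacity = 3 + 3 = 6.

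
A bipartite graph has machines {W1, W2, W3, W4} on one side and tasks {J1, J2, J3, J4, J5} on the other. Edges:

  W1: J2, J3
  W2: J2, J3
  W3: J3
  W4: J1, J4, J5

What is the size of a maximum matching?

3

Unit-capacity flow: source→left, listed edges, right→sink; max matching = max flow.
Augmenting path W1→J2 (+1); matched 1.
Augmenting path W2→J3 (+1); matched 2.
Augmenting path W4→J1 (+1); matched 3.
No augmenting path remains; maximum matching = 3.
König certificate: {W4, J2, J3} is a vertex cover of size 3 (every listed pair touches it), so no matching can be larger.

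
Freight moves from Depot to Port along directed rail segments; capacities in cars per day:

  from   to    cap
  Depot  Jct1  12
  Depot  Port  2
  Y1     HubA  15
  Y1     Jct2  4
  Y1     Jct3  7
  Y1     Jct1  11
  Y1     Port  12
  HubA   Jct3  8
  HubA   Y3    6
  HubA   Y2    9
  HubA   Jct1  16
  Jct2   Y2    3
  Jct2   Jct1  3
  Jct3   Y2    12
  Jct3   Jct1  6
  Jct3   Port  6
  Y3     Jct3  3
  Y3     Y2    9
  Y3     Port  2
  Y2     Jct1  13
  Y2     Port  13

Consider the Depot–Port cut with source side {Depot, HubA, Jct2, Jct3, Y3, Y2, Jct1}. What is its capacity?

23

Edges leaving {Depot, HubA, Jct2, Jct3, Y3, Y2, Jct1}: Depot→Port (2), Jct3→Port (6), Y3→Port (2), Y2→Port (13).
Cut capacity = 2 + 6 + 2 + 13 = 23.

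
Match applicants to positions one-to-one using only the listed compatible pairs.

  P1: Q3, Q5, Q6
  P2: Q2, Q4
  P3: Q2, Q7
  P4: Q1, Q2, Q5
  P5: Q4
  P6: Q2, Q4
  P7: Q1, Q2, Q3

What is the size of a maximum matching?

Unit-capacity flow: source→left, listed edges, right→sink; max matching = max flow.
Augmenting path P1→Q3 (+1); matched 1.
Augmenting path P2→Q2 (+1); matched 2.
Augmenting path P3→Q7 (+1); matched 3.
Augmenting path P4→Q1 (+1); matched 4.
Augmenting path P5→Q4 (+1); matched 5.
Augmenting path P7→Q1→P4→Q5 (+1); matched 6.
No augmenting path remains; maximum matching = 6.
König certificate: {P1, P3, P4, P7, Q2, Q4} is a vertex cover of size 6 (every listed pair touches it), so no matching can be larger.

6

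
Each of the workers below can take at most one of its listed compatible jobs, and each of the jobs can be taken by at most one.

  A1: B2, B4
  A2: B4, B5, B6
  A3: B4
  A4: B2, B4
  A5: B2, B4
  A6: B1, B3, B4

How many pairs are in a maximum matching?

4

Unit-capacity flow: source→left, listed edges, right→sink; max matching = max flow.
Augmenting path A1→B2 (+1); matched 1.
Augmenting path A2→B4 (+1); matched 2.
Augmenting path A6→B1 (+1); matched 3.
Augmenting path A3→B4→A2→B5 (+1); matched 4.
No augmenting path remains; maximum matching = 4.
König certificate: {A2, A6, B2, B4} is a vertex cover of size 4 (every listed pair touches it), so no matching can be larger.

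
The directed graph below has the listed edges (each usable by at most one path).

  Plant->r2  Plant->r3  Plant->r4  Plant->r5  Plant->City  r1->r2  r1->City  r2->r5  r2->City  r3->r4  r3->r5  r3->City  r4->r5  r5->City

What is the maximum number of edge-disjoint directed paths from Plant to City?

Assign every edge capacity 1; by Menger, the answer equals the max flow.
Path Plant→City (+1); total 1.
Path Plant→r2→City (+1); total 2.
Path Plant→r3→City (+1); total 3.
Path Plant→r5→City (+1); total 4.
No residual Plant→City path; max flow = 4.
Certifying cut of size 4: {Plant→City, Plant→r2, Plant→r3, r5→City}.

4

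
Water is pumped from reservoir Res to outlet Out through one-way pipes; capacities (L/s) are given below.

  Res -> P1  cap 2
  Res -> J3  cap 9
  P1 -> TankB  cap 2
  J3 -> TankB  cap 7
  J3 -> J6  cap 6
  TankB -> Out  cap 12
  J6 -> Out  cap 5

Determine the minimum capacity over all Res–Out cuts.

Augment Res→P1→TankB→Out: bottleneck 2, flow now 2.
Augment Res→J3→TankB→Out: bottleneck 7, flow now 9.
Augment Res→J3→J6→Out: bottleneck 2, flow now 11.
No augmenting path remains; maximum flow = 11.
By max-flow min-cut, the minimum cut capacity equals the max flow.
In the residual graph, reachable from Res: {Res}.
Min-cut edges: Res→P1 (2), Res→J3 (9); capacity 2 + 9 = 11.

11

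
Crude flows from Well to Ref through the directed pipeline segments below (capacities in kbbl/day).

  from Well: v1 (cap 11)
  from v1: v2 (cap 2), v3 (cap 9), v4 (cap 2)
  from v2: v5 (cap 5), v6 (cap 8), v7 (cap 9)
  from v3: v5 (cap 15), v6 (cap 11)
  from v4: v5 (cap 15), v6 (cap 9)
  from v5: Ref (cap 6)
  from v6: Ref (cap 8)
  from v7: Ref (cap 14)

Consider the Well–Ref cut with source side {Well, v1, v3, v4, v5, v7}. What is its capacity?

42

Edges leaving {Well, v1, v3, v4, v5, v7}: v1→v2 (2), v3→v6 (11), v4→v6 (9), v5→Ref (6), v7→Ref (14).
Cut capacity = 2 + 11 + 9 + 6 + 14 = 42.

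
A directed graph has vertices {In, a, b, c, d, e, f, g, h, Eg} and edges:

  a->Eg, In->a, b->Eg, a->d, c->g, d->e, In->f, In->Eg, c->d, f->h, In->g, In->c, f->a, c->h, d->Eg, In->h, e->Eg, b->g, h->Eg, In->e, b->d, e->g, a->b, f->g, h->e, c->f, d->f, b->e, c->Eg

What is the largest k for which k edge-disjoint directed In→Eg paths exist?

6

Assign every edge capacity 1; by Menger, the answer equals the max flow.
Path In→Eg (+1); total 1.
Path In→a→Eg (+1); total 2.
Path In→c→Eg (+1); total 3.
Path In→e→Eg (+1); total 4.
Path In→h→Eg (+1); total 5.
Path In→f→a→b→Eg (+1); total 6.
No residual In→Eg path; max flow = 6.
Certifying cut of size 6: {In→Eg, In→a, In→c, In→e, In→f, In→h}.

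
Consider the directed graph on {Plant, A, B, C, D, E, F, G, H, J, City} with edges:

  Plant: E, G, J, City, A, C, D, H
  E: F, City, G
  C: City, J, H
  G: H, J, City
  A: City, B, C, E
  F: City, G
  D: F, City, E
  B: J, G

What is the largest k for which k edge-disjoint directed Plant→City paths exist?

Assign every edge capacity 1; by Menger, the answer equals the max flow.
Path Plant→City (+1); total 1.
Path Plant→A→City (+1); total 2.
Path Plant→C→City (+1); total 3.
Path Plant→D→City (+1); total 4.
Path Plant→E→City (+1); total 5.
Path Plant→G→City (+1); total 6.
No residual Plant→City path; max flow = 6.
Certifying cut of size 6: {Plant→A, Plant→C, Plant→City, Plant→D, Plant→E, Plant→G}.

6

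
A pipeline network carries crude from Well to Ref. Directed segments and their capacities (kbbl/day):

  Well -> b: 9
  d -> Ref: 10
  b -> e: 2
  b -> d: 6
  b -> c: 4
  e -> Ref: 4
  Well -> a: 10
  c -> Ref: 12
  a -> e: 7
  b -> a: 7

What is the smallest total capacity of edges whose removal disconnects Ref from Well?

Augment Well→a→e→Ref: bottleneck 4, flow now 4.
Augment Well→b→c→Ref: bottleneck 4, flow now 8.
Augment Well→b→d→Ref: bottleneck 5, flow now 13.
No augmenting path remains; maximum flow = 13.
By max-flow min-cut, the minimum cut capacity equals the max flow.
In the residual graph, reachable from Well: {Well, a, e}.
Min-cut edges: Well→b (9), e→Ref (4); capacity 9 + 4 = 13.

13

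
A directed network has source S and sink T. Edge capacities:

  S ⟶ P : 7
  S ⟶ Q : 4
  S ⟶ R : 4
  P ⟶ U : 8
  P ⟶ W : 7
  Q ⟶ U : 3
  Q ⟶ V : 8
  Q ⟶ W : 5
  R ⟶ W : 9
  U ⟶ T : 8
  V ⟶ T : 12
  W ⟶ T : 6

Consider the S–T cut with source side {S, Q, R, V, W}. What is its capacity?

Edges leaving {S, Q, R, V, W}: S→P (7), Q→U (3), V→T (12), W→T (6).
Cut capacity = 7 + 3 + 12 + 6 = 28.

28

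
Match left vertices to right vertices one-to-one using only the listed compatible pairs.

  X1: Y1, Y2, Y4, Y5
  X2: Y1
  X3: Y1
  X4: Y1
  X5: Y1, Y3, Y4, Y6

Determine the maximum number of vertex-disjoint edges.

Unit-capacity flow: source→left, listed edges, right→sink; max matching = max flow.
Augmenting path X1→Y1 (+1); matched 1.
Augmenting path X5→Y3 (+1); matched 2.
Augmenting path X2→Y1→X1→Y2 (+1); matched 3.
No augmenting path remains; maximum matching = 3.
König certificate: {X1, X5, Y1} is a vertex cover of size 3 (every listed pair touches it), so no matching can be larger.

3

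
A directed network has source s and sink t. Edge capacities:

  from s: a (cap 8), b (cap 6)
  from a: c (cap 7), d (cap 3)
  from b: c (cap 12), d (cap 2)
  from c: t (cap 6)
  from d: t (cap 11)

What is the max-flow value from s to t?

Augment s→a→c→t: bottleneck 6, flow now 6.
Augment s→a→d→t: bottleneck 2, flow now 8.
Augment s→b→d→t: bottleneck 2, flow now 10.
Augment s→b→c→a→d→t: bottleneck 1, flow now 11. (uses reverse residual edge)
No augmenting path remains; maximum flow = 11.
In the residual graph, reachable from s: {s, a, b, c}.
Min-cut edges: a→d (3), b→d (2), c→t (6); capacity 3 + 2 + 6 = 11.
This cut is saturated, so no flow can exceed 11.

11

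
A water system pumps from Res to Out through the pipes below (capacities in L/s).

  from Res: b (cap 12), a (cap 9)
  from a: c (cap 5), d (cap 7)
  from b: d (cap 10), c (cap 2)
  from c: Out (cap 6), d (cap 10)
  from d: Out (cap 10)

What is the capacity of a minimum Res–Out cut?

Augment Res→a→c→Out: bottleneck 5, flow now 5.
Augment Res→a→d→Out: bottleneck 4, flow now 9.
Augment Res→b→c→Out: bottleneck 1, flow now 10.
Augment Res→b→d→Out: bottleneck 6, flow now 16.
No augmenting path remains; maximum flow = 16.
By max-flow min-cut, the minimum cut capacity equals the max flow.
In the residual graph, reachable from Res: {Res, a, b, c, d}.
Min-cut edges: c→Out (6), d→Out (10); capacity 6 + 10 = 16.

16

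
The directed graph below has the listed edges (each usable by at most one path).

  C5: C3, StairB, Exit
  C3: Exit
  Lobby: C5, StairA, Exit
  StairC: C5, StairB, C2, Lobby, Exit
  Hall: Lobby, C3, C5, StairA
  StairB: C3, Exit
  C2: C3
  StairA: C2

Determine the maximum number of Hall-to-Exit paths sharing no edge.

3

Assign every edge capacity 1; by Menger, the answer equals the max flow.
Path Hall→Lobby→Exit (+1); total 1.
Path Hall→C5→Exit (+1); total 2.
Path Hall→C3→Exit (+1); total 3.
No residual Hall→Exit path; max flow = 3.
Certifying cut of size 3: {C3→Exit, Hall→C5, Hall→Lobby}.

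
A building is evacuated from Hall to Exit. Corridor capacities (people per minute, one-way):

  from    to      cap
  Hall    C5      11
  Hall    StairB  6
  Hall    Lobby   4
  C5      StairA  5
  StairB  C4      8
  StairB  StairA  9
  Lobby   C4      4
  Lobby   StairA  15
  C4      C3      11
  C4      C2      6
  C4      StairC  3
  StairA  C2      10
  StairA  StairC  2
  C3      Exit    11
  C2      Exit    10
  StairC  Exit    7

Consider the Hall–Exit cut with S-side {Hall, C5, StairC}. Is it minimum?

Given cut capacity: 6 + 4 + 5 + 7 = 22.
Augment Hall→C5→StairA→C2→Exit: bottleneck 5, flow now 5.
Augment Hall→StairB→C4→C3→Exit: bottleneck 6, flow now 11.
Augment Hall→Lobby→C4→C3→Exit: bottleneck 4, flow now 15.
No augmenting path remains; maximum flow = 15.
In the residual graph, reachable from Hall: {Hall, C5}.
Min-cut edges: Hall→StairB (6), Hall→Lobby (4), C5→StairA (5); capacity 6 + 4 + 5 = 15.
Cut capacity 22 exceeds the max flow 15, so it is not minimum.

No — its capacity is 22, but the minimum cut has capacity 15.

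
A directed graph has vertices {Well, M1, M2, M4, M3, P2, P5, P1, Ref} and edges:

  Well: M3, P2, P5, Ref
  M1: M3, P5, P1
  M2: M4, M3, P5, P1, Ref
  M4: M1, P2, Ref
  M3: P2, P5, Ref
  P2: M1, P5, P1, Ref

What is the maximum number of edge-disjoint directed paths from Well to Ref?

3

Assign every edge capacity 1; by Menger, the answer equals the max flow.
Path Well→Ref (+1); total 1.
Path Well→M3→Ref (+1); total 2.
Path Well→P2→Ref (+1); total 3.
No residual Well→Ref path; max flow = 3.
Certifying cut of size 3: {Well→M3, Well→P2, Well→Ref}.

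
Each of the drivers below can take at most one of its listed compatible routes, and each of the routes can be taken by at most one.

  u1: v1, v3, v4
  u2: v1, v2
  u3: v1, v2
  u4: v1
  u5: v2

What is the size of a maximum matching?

3

Unit-capacity flow: source→left, listed edges, right→sink; max matching = max flow.
Augmenting path u1→v1 (+1); matched 1.
Augmenting path u2→v2 (+1); matched 2.
Augmenting path u3→v1→u1→v3 (+1); matched 3.
No augmenting path remains; maximum matching = 3.
König certificate: {u1, v1, v2} is a vertex cover of size 3 (every listed pair touches it), so no matching can be larger.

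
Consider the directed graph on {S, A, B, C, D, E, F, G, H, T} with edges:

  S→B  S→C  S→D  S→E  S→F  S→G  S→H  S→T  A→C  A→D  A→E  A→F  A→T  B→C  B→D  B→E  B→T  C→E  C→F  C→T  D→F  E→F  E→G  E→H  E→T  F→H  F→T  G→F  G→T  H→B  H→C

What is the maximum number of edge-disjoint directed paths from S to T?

6

Assign every edge capacity 1; by Menger, the answer equals the max flow.
Path S→T (+1); total 1.
Path S→B→T (+1); total 2.
Path S→C→T (+1); total 3.
Path S→E→T (+1); total 4.
Path S→F→T (+1); total 5.
Path S→G→T (+1); total 6.
No residual S→T path; max flow = 6.
Certifying cut of size 6: {B→T, C→T, E→T, F→T, G→T, S→T}.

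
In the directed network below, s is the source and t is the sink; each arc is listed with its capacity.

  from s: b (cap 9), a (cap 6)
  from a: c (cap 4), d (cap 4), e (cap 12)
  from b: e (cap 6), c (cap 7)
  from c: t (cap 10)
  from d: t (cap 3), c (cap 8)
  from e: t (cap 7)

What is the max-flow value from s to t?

15

Augment s→a→c→t: bottleneck 4, flow now 4.
Augment s→a→d→t: bottleneck 2, flow now 6.
Augment s→b→c→t: bottleneck 6, flow now 12.
Augment s→b→e→t: bottleneck 3, flow now 15.
No augmenting path remains; maximum flow = 15.
In the residual graph, reachable from s: {s}.
Min-cut edges: s→a (6), s→b (9); capacity 6 + 9 = 15.
This cut is saturated, so no flow can exceed 15.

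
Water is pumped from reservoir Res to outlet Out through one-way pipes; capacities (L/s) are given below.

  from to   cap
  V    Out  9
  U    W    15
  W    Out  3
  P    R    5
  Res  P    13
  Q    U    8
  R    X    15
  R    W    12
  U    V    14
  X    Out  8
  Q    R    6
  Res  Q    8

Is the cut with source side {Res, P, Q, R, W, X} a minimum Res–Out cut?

No — its capacity is 19, but the minimum cut has capacity 13.

Given cut capacity: 8 + 3 + 8 = 19.
Augment Res→P→R→W→Out: bottleneck 3, flow now 3.
Augment Res→P→R→X→Out: bottleneck 2, flow now 5.
Augment Res→Q→R→X→Out: bottleneck 6, flow now 11.
Augment Res→Q→U→V→Out: bottleneck 2, flow now 13.
No augmenting path remains; maximum flow = 13.
In the residual graph, reachable from Res: {Res, P}.
Min-cut edges: Res→Q (8), P→R (5); capacity 8 + 5 = 13.
Cut capacity 19 exceeds the max flow 13, so it is not minimum.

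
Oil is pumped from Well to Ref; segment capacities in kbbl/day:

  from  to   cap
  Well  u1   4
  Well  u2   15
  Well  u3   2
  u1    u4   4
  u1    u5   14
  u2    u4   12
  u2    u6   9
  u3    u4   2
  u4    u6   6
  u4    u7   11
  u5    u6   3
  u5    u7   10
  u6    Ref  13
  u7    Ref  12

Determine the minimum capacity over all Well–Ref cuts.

Augment Well→u2→u6→Ref: bottleneck 9, flow now 9.
Augment Well→u1→u4→u6→Ref: bottleneck 4, flow now 13.
Augment Well→u2→u4→u7→Ref: bottleneck 6, flow now 19.
Augment Well→u3→u4→u7→Ref: bottleneck 2, flow now 21.
No augmenting path remains; maximum flow = 21.
By max-flow min-cut, the minimum cut capacity equals the max flow.
In the residual graph, reachable from Well: {Well}.
Min-cut edges: Well→u1 (4), Well→u2 (15), Well→u3 (2); capacity 4 + 15 + 2 = 21.

21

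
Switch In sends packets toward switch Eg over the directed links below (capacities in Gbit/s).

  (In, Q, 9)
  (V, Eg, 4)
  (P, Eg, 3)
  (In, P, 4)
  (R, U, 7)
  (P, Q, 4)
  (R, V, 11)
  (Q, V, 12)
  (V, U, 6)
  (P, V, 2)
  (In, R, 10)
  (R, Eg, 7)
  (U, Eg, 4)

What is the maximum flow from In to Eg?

18

Augment In→P→Eg: bottleneck 3, flow now 3.
Augment In→R→Eg: bottleneck 7, flow now 10.
Augment In→P→V→Eg: bottleneck 1, flow now 11.
Augment In→Q→V→Eg: bottleneck 3, flow now 14.
Augment In→R→U→Eg: bottleneck 3, flow now 17.
Augment In→Q→V→U→Eg: bottleneck 1, flow now 18.
No augmenting path remains; maximum flow = 18.
In the residual graph, reachable from In: {In, P, Q, R, U, V}.
Min-cut edges: P→Eg (3), R→Eg (7), U→Eg (4), V→Eg (4); capacity 3 + 7 + 4 + 4 = 18.
This cut is saturated, so no flow can exceed 18.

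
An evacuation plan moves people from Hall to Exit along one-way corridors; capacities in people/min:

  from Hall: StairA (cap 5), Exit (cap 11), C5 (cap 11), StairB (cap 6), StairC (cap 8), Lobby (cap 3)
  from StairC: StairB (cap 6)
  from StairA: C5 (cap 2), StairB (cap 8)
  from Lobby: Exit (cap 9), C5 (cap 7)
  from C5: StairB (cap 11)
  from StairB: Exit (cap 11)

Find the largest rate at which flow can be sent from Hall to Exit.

25

Augment Hall→Exit: bottleneck 11, flow now 11.
Augment Hall→Lobby→Exit: bottleneck 3, flow now 14.
Augment Hall→StairB→Exit: bottleneck 6, flow now 20.
Augment Hall→StairC→StairB→Exit: bottleneck 5, flow now 25.
No augmenting path remains; maximum flow = 25.
In the residual graph, reachable from Hall: {Hall, StairC, StairA, C5, StairB}.
Min-cut edges: Hall→Lobby (3), Hall→Exit (11), StairB→Exit (11); capacity 3 + 11 + 11 = 25.
This cut is saturated, so no flow can exceed 25.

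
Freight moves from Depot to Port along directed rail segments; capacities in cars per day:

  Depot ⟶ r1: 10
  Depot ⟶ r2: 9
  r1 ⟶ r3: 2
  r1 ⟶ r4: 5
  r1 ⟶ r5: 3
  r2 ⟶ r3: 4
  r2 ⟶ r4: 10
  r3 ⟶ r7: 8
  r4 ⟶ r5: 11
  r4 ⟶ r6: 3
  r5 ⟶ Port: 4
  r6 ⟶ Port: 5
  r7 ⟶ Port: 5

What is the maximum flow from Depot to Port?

12

Augment Depot→r1→r5→Port: bottleneck 3, flow now 3.
Augment Depot→r1→r3→r7→Port: bottleneck 2, flow now 5.
Augment Depot→r1→r4→r5→Port: bottleneck 1, flow now 6.
Augment Depot→r1→r4→r6→Port: bottleneck 3, flow now 9.
Augment Depot→r2→r3→r7→Port: bottleneck 3, flow now 12.
No augmenting path remains; maximum flow = 12.
In the residual graph, reachable from Depot: {Depot, r1, r2, r3, r4, r5, r7}.
Min-cut edges: r4→r6 (3), r5→Port (4), r7→Port (5); capacity 3 + 4 + 5 = 12.
This cut is saturated, so no flow can exceed 12.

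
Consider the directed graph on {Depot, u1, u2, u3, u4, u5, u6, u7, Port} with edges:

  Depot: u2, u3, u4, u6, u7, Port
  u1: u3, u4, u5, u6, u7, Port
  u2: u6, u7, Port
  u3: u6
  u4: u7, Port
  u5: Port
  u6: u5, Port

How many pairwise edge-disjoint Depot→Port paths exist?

Assign every edge capacity 1; by Menger, the answer equals the max flow.
Path Depot→Port (+1); total 1.
Path Depot→u2→Port (+1); total 2.
Path Depot→u4→Port (+1); total 3.
Path Depot→u6→Port (+1); total 4.
Path Depot→u3→u6→u5→Port (+1); total 5.
No residual Depot→Port path; max flow = 5.
Certifying cut of size 5: {Depot→Port, Depot→u2, Depot→u3, Depot→u4, Depot→u6}.

5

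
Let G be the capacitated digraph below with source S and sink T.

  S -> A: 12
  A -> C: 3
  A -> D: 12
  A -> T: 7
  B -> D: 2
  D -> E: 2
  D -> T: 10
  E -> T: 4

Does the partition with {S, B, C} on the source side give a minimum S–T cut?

No — its capacity is 14, but the minimum cut has capacity 12.

Given cut capacity: 12 + 2 = 14.
Augment S→A→T: bottleneck 7, flow now 7.
Augment S→A→D→T: bottleneck 5, flow now 12.
No augmenting path remains; maximum flow = 12.
In the residual graph, reachable from S: {S}.
Min-cut edges: S→A (12); capacity 12 = 12.
Cut capacity 14 exceeds the max flow 12, so it is not minimum.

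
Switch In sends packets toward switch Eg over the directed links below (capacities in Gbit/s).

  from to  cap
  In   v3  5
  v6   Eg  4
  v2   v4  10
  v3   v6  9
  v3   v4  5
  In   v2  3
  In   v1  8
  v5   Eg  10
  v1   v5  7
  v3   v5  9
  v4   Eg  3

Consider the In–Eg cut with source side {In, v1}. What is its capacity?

Edges leaving {In, v1}: In→v2 (3), In→v3 (5), v1→v5 (7).
Cut capacity = 3 + 5 + 7 = 15.

15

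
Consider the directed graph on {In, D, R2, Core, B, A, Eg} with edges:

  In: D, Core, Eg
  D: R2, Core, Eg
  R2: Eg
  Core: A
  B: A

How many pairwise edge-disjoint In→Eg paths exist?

Assign every edge capacity 1; by Menger, the answer equals the max flow.
Path In→Eg (+1); total 1.
Path In→D→Eg (+1); total 2.
No residual In→Eg path; max flow = 2.
Certifying cut of size 2: {In→D, In→Eg}.

2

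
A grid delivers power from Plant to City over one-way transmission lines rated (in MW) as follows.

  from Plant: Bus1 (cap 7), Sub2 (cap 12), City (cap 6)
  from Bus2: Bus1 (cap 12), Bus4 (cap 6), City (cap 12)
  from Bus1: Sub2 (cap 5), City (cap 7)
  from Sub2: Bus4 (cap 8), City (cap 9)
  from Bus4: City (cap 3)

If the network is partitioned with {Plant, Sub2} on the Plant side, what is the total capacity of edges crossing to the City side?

30

Edges leaving {Plant, Sub2}: Plant→Bus1 (7), Plant→City (6), Sub2→Bus4 (8), Sub2→City (9).
Cut capacity = 7 + 6 + 8 + 9 = 30.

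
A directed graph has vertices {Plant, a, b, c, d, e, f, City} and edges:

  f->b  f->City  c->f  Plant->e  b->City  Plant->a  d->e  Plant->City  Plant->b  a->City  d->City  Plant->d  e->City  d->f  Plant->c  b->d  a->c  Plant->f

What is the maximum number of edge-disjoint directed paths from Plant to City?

Assign every edge capacity 1; by Menger, the answer equals the max flow.
Path Plant→City (+1); total 1.
Path Plant→a→City (+1); total 2.
Path Plant→b→City (+1); total 3.
Path Plant→d→City (+1); total 4.
Path Plant→e→City (+1); total 5.
Path Plant→f→City (+1); total 6.
No residual Plant→City path; max flow = 6.
Certifying cut of size 6: {Plant→City, Plant→a, b→City, d→City, e→City, f→City}.

6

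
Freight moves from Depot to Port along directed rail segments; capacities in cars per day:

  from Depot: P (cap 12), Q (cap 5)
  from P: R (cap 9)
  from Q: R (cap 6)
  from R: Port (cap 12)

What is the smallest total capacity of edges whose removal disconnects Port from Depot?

Augment Depot→P→R→Port: bottleneck 9, flow now 9.
Augment Depot→Q→R→Port: bottleneck 3, flow now 12.
No augmenting path remains; maximum flow = 12.
By max-flow min-cut, the minimum cut capacity equals the max flow.
In the residual graph, reachable from Depot: {Depot, P, Q, R}.
Min-cut edges: R→Port (12); capacity 12 = 12.

12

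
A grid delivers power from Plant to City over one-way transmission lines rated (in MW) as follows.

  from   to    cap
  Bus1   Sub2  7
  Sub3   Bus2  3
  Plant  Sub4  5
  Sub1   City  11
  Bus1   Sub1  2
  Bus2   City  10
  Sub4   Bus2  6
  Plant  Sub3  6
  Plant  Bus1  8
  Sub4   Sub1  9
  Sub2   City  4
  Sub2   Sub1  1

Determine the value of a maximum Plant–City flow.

Augment Plant→Sub4→Sub1→City: bottleneck 5, flow now 5.
Augment Plant→Bus1→Sub1→City: bottleneck 2, flow now 7.
Augment Plant→Bus1→Sub2→City: bottleneck 4, flow now 11.
Augment Plant→Sub3→Bus2→City: bottleneck 3, flow now 14.
Augment Plant→Bus1→Sub2→Sub1→City: bottleneck 1, flow now 15.
No augmenting path remains; maximum flow = 15.
In the residual graph, reachable from Plant: {Plant, Bus1, Sub3, Sub2}.
Min-cut edges: Plant→Sub4 (5), Bus1→Sub1 (2), Sub3→Bus2 (3), Sub2→Sub1 (1), Sub2→City (4); capacity 5 + 2 + 3 + 1 + 4 = 15.
This cut is saturated, so no flow can exceed 15.

15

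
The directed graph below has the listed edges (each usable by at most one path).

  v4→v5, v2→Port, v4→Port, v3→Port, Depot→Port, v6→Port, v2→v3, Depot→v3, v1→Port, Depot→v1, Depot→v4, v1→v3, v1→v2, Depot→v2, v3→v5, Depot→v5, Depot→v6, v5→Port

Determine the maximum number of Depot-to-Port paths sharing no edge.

7

Assign every edge capacity 1; by Menger, the answer equals the max flow.
Path Depot→Port (+1); total 1.
Path Depot→v1→Port (+1); total 2.
Path Depot→v2→Port (+1); total 3.
Path Depot→v3→Port (+1); total 4.
Path Depot→v4→Port (+1); total 5.
Path Depot→v5→Port (+1); total 6.
Path Depot→v6→Port (+1); total 7.
No residual Depot→Port path; max flow = 7.
Certifying cut of size 7: {Depot→Port, Depot→v1, Depot→v2, Depot→v3, Depot→v4, Depot→v5, Depot→v6}.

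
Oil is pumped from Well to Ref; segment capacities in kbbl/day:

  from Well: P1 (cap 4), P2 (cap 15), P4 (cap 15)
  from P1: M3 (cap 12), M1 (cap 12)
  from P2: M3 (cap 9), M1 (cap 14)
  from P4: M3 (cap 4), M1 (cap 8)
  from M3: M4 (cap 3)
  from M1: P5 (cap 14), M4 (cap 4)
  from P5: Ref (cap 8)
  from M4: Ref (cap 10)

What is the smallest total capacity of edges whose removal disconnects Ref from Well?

Augment Well→P1→M3→M4→Ref: bottleneck 3, flow now 3.
Augment Well→P1→M1→P5→Ref: bottleneck 1, flow now 4.
Augment Well→P2→M1→P5→Ref: bottleneck 7, flow now 11.
Augment Well→P2→M1→M4→Ref: bottleneck 4, flow now 15.
No augmenting path remains; maximum flow = 15.
By max-flow min-cut, the minimum cut capacity equals the max flow.
In the residual graph, reachable from Well: {Well, P1, P2, P4, M3, M1, P5}.
Min-cut edges: M3→M4 (3), M1→M4 (4), P5→Ref (8); capacity 3 + 4 + 8 = 15.

15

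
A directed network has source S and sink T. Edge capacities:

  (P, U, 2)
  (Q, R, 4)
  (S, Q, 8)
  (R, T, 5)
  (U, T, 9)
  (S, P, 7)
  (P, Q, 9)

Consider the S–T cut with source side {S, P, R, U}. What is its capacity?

31

Edges leaving {S, P, R, U}: S→Q (8), P→Q (9), R→T (5), U→T (9).
Cut capacity = 8 + 9 + 5 + 9 = 31.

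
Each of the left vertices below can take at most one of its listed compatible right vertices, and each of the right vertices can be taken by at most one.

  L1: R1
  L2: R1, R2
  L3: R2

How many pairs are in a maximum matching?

2

Unit-capacity flow: source→left, listed edges, right→sink; max matching = max flow.
Augmenting path L1→R1 (+1); matched 1.
Augmenting path L2→R2 (+1); matched 2.
No augmenting path remains; maximum matching = 2.
König certificate: {R1, R2} is a vertex cover of size 2 (every listed pair touches it), so no matching can be larger.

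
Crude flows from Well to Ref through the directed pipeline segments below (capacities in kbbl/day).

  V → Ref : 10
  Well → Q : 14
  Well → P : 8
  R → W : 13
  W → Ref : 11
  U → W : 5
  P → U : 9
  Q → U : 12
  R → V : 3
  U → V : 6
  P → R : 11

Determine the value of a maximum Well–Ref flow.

19

Augment Well→P→R→V→Ref: bottleneck 3, flow now 3.
Augment Well→P→R→W→Ref: bottleneck 5, flow now 8.
Augment Well→Q→U→V→Ref: bottleneck 6, flow now 14.
Augment Well→Q→U→W→Ref: bottleneck 5, flow now 19.
No augmenting path remains; maximum flow = 19.
In the residual graph, reachable from Well: {Well, Q, U}.
Min-cut edges: Well→P (8), U→V (6), U→W (5); capacity 8 + 6 + 5 = 19.
This cut is saturated, so no flow can exceed 19.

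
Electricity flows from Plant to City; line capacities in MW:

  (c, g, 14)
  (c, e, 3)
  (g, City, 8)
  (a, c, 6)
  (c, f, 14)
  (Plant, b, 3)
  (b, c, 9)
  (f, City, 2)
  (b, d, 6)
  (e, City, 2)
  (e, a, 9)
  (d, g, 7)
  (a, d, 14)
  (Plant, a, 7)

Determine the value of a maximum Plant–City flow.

Augment Plant→a→c→e→City: bottleneck 2, flow now 2.
Augment Plant→a→c→f→City: bottleneck 2, flow now 4.
Augment Plant→a→c→g→City: bottleneck 2, flow now 6.
Augment Plant→a→d→g→City: bottleneck 1, flow now 7.
Augment Plant→b→c→g→City: bottleneck 3, flow now 10.
No augmenting path remains; maximum flow = 10.
In the residual graph, reachable from Plant: {Plant}.
Min-cut edges: Plant→a (7), Plant→b (3); capacity 7 + 3 = 10.
This cut is saturated, so no flow can exceed 10.

10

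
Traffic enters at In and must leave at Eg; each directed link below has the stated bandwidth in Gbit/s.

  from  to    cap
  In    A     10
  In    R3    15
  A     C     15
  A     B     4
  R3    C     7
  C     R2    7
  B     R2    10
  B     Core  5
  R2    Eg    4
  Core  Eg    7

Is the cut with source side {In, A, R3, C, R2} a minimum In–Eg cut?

Yes — it is a minimum cut (capacity 8).

Given cut capacity: 4 + 4 = 8.
Augment In→A→C→R2→Eg: bottleneck 4, flow now 4.
Augment In→A→B→Core→Eg: bottleneck 4, flow now 8.
No augmenting path remains; maximum flow = 8.
Cut capacity 8 equals the max flow, so it is a minimum cut.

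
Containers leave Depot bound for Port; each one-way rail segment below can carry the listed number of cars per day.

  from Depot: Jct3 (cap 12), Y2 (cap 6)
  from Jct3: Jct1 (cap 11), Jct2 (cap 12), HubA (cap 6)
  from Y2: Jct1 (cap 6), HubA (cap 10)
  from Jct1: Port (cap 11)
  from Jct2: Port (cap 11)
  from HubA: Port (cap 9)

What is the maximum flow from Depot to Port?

Augment Depot→Jct3→Jct1→Port: bottleneck 11, flow now 11.
Augment Depot→Jct3→Jct2→Port: bottleneck 1, flow now 12.
Augment Depot→Y2→HubA→Port: bottleneck 6, flow now 18.
No augmenting path remains; maximum flow = 18.
In the residual graph, reachable from Depot: {Depot}.
Min-cut edges: Depot→Jct3 (12), Depot→Y2 (6); capacity 12 + 6 = 18.
This cut is saturated, so no flow can exceed 18.

18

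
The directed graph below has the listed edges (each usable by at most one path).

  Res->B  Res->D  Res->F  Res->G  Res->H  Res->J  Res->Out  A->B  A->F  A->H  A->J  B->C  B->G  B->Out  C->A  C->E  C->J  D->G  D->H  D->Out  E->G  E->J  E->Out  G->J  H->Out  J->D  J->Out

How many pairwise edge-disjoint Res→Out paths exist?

5

Assign every edge capacity 1; by Menger, the answer equals the max flow.
Path Res→Out (+1); total 1.
Path Res→B→Out (+1); total 2.
Path Res→D→Out (+1); total 3.
Path Res→H→Out (+1); total 4.
Path Res→J→Out (+1); total 5.
No residual Res→Out path; max flow = 5.
Certifying cut of size 5: {D→Out, H→Out, J→Out, Res→B, Res→Out}.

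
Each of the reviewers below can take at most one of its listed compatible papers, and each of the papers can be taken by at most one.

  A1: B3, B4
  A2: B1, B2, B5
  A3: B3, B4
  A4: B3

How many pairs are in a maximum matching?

3

Unit-capacity flow: source→left, listed edges, right→sink; max matching = max flow.
Augmenting path A1→B3 (+1); matched 1.
Augmenting path A2→B1 (+1); matched 2.
Augmenting path A3→B4 (+1); matched 3.
No augmenting path remains; maximum matching = 3.
König certificate: {A2, B3, B4} is a vertex cover of size 3 (every listed pair touches it), so no matching can be larger.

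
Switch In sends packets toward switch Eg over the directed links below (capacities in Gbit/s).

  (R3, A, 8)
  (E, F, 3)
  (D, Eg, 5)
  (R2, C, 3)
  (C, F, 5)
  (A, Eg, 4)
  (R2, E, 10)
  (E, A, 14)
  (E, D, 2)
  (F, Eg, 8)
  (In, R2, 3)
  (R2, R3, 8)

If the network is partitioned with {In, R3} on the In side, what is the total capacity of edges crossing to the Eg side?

11

Edges leaving {In, R3}: In→R2 (3), R3→A (8).
Cut capacity = 3 + 8 = 11.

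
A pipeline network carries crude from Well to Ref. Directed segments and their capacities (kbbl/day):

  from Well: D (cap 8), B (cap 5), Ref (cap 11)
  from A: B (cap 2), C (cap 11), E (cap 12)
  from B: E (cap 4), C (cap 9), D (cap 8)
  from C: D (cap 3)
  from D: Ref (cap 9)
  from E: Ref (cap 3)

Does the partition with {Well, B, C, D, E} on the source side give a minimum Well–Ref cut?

Yes — it is a minimum cut (capacity 23).

Given cut capacity: 11 + 9 + 3 = 23.
Augment Well→Ref: bottleneck 11, flow now 11.
Augment Well→D→Ref: bottleneck 8, flow now 19.
Augment Well→B→D→Ref: bottleneck 1, flow now 20.
Augment Well→B→E→Ref: bottleneck 3, flow now 23.
No augmenting path remains; maximum flow = 23.
Cut capacity 23 equals the max flow, so it is a minimum cut.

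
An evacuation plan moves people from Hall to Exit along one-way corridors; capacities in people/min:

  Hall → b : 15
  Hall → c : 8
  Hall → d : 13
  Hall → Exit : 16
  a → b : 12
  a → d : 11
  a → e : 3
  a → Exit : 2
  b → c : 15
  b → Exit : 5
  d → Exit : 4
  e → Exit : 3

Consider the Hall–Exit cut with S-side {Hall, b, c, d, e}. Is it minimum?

Given cut capacity: 16 + 5 + 4 + 3 = 28.
Augment Hall→Exit: bottleneck 16, flow now 16.
Augment Hall→b→Exit: bottleneck 5, flow now 21.
Augment Hall→d→Exit: bottleneck 4, flow now 25.
No augmenting path remains; maximum flow = 25.
In the residual graph, reachable from Hall: {Hall, b, c, d}.
Min-cut edges: Hall→Exit (16), b→Exit (5), d→Exit (4); capacity 16 + 5 + 4 = 25.
Cut capacity 28 exceeds the max flow 25, so it is not minimum.

No — its capacity is 28, but the minimum cut has capacity 25.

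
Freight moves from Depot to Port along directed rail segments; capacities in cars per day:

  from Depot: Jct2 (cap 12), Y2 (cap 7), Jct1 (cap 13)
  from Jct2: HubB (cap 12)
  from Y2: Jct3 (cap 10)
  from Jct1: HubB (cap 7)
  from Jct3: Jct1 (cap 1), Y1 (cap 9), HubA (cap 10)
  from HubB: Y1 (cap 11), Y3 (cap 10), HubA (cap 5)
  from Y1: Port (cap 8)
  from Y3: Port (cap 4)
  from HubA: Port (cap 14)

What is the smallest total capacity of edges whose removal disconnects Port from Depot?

Augment Depot→Jct2→HubB→Y1→Port: bottleneck 8, flow now 8.
Augment Depot→Jct2→HubB→Y3→Port: bottleneck 4, flow now 12.
Augment Depot→Y2→Jct3→HubA→Port: bottleneck 7, flow now 19.
Augment Depot→Jct1→HubB→HubA→Port: bottleneck 5, flow now 24.
No augmenting path remains; maximum flow = 24.
By max-flow min-cut, the minimum cut capacity equals the max flow.
In the residual graph, reachable from Depot: {Depot, Jct2, Jct1, HubB, Y1, Y3}.
Min-cut edges: Depot→Y2 (7), HubB→HubA (5), Y1→Port (8), Y3→Port (4); capacity 7 + 5 + 8 + 4 = 24.

24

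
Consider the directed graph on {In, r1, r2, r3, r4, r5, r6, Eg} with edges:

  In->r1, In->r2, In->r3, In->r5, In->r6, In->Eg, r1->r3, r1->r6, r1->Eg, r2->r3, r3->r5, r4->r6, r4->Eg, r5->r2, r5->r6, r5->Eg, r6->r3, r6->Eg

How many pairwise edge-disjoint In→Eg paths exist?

Assign every edge capacity 1; by Menger, the answer equals the max flow.
Path In→Eg (+1); total 1.
Path In→r1→Eg (+1); total 2.
Path In→r5→Eg (+1); total 3.
Path In→r6→Eg (+1); total 4.
No residual In→Eg path; max flow = 4.
Certifying cut of size 4: {In→Eg, In→r1, r5→Eg, r6→Eg}.

4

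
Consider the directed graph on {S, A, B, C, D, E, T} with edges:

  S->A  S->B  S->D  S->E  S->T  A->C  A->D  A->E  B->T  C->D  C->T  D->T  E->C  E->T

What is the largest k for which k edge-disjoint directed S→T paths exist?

Assign every edge capacity 1; by Menger, the answer equals the max flow.
Path S→T (+1); total 1.
Path S→B→T (+1); total 2.
Path S→D→T (+1); total 3.
Path S→E→T (+1); total 4.
Path S→A→C→T (+1); total 5.
No residual S→T path; max flow = 5.
Certifying cut of size 5: {S→A, S→B, S→D, S→E, S→T}.

5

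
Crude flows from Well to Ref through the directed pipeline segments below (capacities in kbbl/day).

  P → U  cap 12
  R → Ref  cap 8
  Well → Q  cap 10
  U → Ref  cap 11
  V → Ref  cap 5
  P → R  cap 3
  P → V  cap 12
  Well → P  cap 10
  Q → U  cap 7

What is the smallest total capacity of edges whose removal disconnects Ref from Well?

Augment Well→P→R→Ref: bottleneck 3, flow now 3.
Augment Well→P→U→Ref: bottleneck 7, flow now 10.
Augment Well→Q→U→Ref: bottleneck 4, flow now 14.
Augment Well→Q→U→P→V→Ref: bottleneck 3, flow now 17. (uses reverse residual edge)
No augmenting path remains; maximum flow = 17.
By max-flow min-cut, the minimum cut capacity equals the max flow.
In the residual graph, reachable from Well: {Well, Q}.
Min-cut edges: Well→P (10), Q→U (7); capacity 10 + 7 = 17.

17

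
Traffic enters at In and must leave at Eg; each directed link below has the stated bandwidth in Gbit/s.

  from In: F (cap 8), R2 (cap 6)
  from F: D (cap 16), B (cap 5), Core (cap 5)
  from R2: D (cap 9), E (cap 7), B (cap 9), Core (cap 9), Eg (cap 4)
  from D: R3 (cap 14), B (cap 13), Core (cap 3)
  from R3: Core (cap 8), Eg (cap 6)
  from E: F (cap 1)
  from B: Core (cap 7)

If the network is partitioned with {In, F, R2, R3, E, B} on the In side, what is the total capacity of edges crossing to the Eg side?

64

Edges leaving {In, F, R2, R3, E, B}: F→D (16), F→Core (5), R2→D (9), R2→Core (9), R2→Eg (4), R3→Core (8), R3→Eg (6), B→Core (7).
Cut capacity = 16 + 5 + 9 + 9 + 4 + 8 + 6 + 7 = 64.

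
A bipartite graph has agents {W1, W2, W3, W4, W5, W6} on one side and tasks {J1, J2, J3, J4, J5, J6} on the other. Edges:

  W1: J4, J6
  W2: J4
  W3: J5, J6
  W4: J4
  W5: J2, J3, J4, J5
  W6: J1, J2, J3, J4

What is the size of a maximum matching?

Unit-capacity flow: source→left, listed edges, right→sink; max matching = max flow.
Augmenting path W1→J4 (+1); matched 1.
Augmenting path W3→J5 (+1); matched 2.
Augmenting path W5→J2 (+1); matched 3.
Augmenting path W6→J1 (+1); matched 4.
Augmenting path W2→J4→W1→J6 (+1); matched 5.
No augmenting path remains; maximum matching = 5.
König certificate: {W1, W3, W5, W6, J4} is a vertex cover of size 5 (every listed pair touches it), so no matching can be larger.

5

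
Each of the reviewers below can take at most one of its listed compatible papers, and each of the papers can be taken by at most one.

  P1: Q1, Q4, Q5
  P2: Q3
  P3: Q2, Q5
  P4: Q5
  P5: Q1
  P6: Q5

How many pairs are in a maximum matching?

5

Unit-capacity flow: source→left, listed edges, right→sink; max matching = max flow.
Augmenting path P1→Q1 (+1); matched 1.
Augmenting path P2→Q3 (+1); matched 2.
Augmenting path P3→Q2 (+1); matched 3.
Augmenting path P4→Q5 (+1); matched 4.
Augmenting path P5→Q1→P1→Q4 (+1); matched 5.
No augmenting path remains; maximum matching = 5.
König certificate: {P1, P2, P3, P5, Q5} is a vertex cover of size 5 (every listed pair touches it), so no matching can be larger.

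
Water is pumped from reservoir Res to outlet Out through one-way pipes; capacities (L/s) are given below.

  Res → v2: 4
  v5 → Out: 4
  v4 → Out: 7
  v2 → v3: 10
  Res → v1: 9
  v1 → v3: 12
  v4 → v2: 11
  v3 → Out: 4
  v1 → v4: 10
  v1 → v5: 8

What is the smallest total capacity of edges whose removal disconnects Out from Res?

13

Augment Res→v1→v3→Out: bottleneck 4, flow now 4.
Augment Res→v1→v4→Out: bottleneck 5, flow now 9.
Augment Res→v2→v3→v1→v4→Out: bottleneck 2, flow now 11. (uses reverse residual edge)
Augment Res→v2→v3→v1→v5→Out: bottleneck 2, flow now 13. (uses reverse residual edge)
No augmenting path remains; maximum flow = 13.
By max-flow min-cut, the minimum cut capacity equals the max flow.
In the residual graph, reachable from Res: {Res}.
Min-cut edges: Res→v1 (9), Res→v2 (4); capacity 9 + 4 = 13.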